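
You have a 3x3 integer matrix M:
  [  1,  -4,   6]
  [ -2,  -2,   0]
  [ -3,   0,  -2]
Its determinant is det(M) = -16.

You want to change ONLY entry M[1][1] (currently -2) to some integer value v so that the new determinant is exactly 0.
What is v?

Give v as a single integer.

Answer: -1

Derivation:
det is linear in entry M[1][1]: det = old_det + (v - -2) * C_11
Cofactor C_11 = 16
Want det = 0: -16 + (v - -2) * 16 = 0
  (v - -2) = 16 / 16 = 1
  v = -2 + (1) = -1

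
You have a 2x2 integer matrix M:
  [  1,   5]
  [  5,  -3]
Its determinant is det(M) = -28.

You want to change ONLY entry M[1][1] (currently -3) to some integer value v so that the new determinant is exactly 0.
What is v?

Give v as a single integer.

Answer: 25

Derivation:
det is linear in entry M[1][1]: det = old_det + (v - -3) * C_11
Cofactor C_11 = 1
Want det = 0: -28 + (v - -3) * 1 = 0
  (v - -3) = 28 / 1 = 28
  v = -3 + (28) = 25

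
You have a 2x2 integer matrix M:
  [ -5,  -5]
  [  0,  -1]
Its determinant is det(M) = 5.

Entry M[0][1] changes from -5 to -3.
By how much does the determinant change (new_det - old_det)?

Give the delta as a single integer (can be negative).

Answer: 0

Derivation:
Cofactor C_01 = 0
Entry delta = -3 - -5 = 2
Det delta = entry_delta * cofactor = 2 * 0 = 0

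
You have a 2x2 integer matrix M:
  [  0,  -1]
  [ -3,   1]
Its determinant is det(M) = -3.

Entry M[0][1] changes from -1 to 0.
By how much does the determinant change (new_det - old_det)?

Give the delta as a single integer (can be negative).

Cofactor C_01 = 3
Entry delta = 0 - -1 = 1
Det delta = entry_delta * cofactor = 1 * 3 = 3

Answer: 3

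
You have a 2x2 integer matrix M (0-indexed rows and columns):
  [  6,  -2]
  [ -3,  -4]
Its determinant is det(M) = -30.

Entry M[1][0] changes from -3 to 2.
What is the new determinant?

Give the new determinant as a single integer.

Answer: -20

Derivation:
det is linear in row 1: changing M[1][0] by delta changes det by delta * cofactor(1,0).
Cofactor C_10 = (-1)^(1+0) * minor(1,0) = 2
Entry delta = 2 - -3 = 5
Det delta = 5 * 2 = 10
New det = -30 + 10 = -20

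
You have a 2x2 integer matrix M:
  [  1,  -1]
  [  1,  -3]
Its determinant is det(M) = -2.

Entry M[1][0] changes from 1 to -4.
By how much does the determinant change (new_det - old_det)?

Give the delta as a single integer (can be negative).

Answer: -5

Derivation:
Cofactor C_10 = 1
Entry delta = -4 - 1 = -5
Det delta = entry_delta * cofactor = -5 * 1 = -5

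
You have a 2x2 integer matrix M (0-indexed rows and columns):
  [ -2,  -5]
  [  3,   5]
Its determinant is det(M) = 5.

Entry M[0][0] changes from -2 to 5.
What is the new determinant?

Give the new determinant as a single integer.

det is linear in row 0: changing M[0][0] by delta changes det by delta * cofactor(0,0).
Cofactor C_00 = (-1)^(0+0) * minor(0,0) = 5
Entry delta = 5 - -2 = 7
Det delta = 7 * 5 = 35
New det = 5 + 35 = 40

Answer: 40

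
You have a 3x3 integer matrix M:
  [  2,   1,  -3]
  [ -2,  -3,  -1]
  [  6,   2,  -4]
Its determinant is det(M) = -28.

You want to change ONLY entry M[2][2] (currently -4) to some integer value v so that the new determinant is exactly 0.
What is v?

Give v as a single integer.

det is linear in entry M[2][2]: det = old_det + (v - -4) * C_22
Cofactor C_22 = -4
Want det = 0: -28 + (v - -4) * -4 = 0
  (v - -4) = 28 / -4 = -7
  v = -4 + (-7) = -11

Answer: -11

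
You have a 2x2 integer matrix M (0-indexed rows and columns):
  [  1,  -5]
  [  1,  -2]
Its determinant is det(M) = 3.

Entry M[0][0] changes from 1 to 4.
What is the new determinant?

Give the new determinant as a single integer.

Answer: -3

Derivation:
det is linear in row 0: changing M[0][0] by delta changes det by delta * cofactor(0,0).
Cofactor C_00 = (-1)^(0+0) * minor(0,0) = -2
Entry delta = 4 - 1 = 3
Det delta = 3 * -2 = -6
New det = 3 + -6 = -3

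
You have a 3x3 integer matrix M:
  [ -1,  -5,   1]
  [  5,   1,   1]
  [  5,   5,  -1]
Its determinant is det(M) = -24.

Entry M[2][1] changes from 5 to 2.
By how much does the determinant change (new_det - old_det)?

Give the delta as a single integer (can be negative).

Cofactor C_21 = 6
Entry delta = 2 - 5 = -3
Det delta = entry_delta * cofactor = -3 * 6 = -18

Answer: -18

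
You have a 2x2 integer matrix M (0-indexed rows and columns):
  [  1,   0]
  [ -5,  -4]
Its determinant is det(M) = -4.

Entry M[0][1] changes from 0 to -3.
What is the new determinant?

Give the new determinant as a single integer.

det is linear in row 0: changing M[0][1] by delta changes det by delta * cofactor(0,1).
Cofactor C_01 = (-1)^(0+1) * minor(0,1) = 5
Entry delta = -3 - 0 = -3
Det delta = -3 * 5 = -15
New det = -4 + -15 = -19

Answer: -19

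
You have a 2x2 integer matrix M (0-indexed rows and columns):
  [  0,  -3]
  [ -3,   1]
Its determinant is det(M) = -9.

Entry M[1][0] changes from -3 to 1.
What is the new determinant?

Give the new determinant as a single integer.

det is linear in row 1: changing M[1][0] by delta changes det by delta * cofactor(1,0).
Cofactor C_10 = (-1)^(1+0) * minor(1,0) = 3
Entry delta = 1 - -3 = 4
Det delta = 4 * 3 = 12
New det = -9 + 12 = 3

Answer: 3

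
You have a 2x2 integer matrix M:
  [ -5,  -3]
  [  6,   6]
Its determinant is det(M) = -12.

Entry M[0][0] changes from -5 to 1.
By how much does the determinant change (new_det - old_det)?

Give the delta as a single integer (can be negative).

Cofactor C_00 = 6
Entry delta = 1 - -5 = 6
Det delta = entry_delta * cofactor = 6 * 6 = 36

Answer: 36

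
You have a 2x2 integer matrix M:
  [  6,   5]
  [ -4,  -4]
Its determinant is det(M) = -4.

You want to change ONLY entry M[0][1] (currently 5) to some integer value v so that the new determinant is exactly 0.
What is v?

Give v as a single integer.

Answer: 6

Derivation:
det is linear in entry M[0][1]: det = old_det + (v - 5) * C_01
Cofactor C_01 = 4
Want det = 0: -4 + (v - 5) * 4 = 0
  (v - 5) = 4 / 4 = 1
  v = 5 + (1) = 6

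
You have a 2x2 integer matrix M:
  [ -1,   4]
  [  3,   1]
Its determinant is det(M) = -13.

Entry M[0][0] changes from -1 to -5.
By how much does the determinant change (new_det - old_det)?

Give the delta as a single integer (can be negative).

Answer: -4

Derivation:
Cofactor C_00 = 1
Entry delta = -5 - -1 = -4
Det delta = entry_delta * cofactor = -4 * 1 = -4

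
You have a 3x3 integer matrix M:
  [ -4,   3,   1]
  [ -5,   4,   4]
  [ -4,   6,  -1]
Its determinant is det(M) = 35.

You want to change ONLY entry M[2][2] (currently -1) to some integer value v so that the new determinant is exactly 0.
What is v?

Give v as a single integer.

det is linear in entry M[2][2]: det = old_det + (v - -1) * C_22
Cofactor C_22 = -1
Want det = 0: 35 + (v - -1) * -1 = 0
  (v - -1) = -35 / -1 = 35
  v = -1 + (35) = 34

Answer: 34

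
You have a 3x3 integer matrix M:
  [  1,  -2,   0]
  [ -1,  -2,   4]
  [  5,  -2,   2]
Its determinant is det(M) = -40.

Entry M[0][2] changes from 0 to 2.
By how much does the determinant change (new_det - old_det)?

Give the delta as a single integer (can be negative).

Cofactor C_02 = 12
Entry delta = 2 - 0 = 2
Det delta = entry_delta * cofactor = 2 * 12 = 24

Answer: 24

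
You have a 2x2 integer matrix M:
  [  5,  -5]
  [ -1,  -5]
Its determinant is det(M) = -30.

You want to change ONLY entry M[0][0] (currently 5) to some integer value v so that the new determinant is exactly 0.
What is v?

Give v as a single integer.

det is linear in entry M[0][0]: det = old_det + (v - 5) * C_00
Cofactor C_00 = -5
Want det = 0: -30 + (v - 5) * -5 = 0
  (v - 5) = 30 / -5 = -6
  v = 5 + (-6) = -1

Answer: -1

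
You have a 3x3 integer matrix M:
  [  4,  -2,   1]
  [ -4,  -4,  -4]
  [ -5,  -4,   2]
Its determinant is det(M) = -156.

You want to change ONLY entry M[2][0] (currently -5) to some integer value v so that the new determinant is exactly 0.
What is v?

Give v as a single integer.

det is linear in entry M[2][0]: det = old_det + (v - -5) * C_20
Cofactor C_20 = 12
Want det = 0: -156 + (v - -5) * 12 = 0
  (v - -5) = 156 / 12 = 13
  v = -5 + (13) = 8

Answer: 8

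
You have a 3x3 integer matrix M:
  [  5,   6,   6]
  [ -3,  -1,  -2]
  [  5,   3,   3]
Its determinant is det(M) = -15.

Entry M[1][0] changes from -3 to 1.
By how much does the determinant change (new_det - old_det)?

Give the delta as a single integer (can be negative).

Cofactor C_10 = 0
Entry delta = 1 - -3 = 4
Det delta = entry_delta * cofactor = 4 * 0 = 0

Answer: 0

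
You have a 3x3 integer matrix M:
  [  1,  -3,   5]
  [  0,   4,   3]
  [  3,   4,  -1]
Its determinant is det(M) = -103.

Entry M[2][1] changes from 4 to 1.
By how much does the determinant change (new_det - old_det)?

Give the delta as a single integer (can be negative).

Cofactor C_21 = -3
Entry delta = 1 - 4 = -3
Det delta = entry_delta * cofactor = -3 * -3 = 9

Answer: 9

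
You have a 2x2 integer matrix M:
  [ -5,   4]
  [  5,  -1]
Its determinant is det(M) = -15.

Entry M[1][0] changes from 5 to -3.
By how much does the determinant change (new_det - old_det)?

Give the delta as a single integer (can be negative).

Cofactor C_10 = -4
Entry delta = -3 - 5 = -8
Det delta = entry_delta * cofactor = -8 * -4 = 32

Answer: 32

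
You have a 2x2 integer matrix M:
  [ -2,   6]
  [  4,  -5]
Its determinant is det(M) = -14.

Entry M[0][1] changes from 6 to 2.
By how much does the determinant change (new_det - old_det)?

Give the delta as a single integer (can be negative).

Cofactor C_01 = -4
Entry delta = 2 - 6 = -4
Det delta = entry_delta * cofactor = -4 * -4 = 16

Answer: 16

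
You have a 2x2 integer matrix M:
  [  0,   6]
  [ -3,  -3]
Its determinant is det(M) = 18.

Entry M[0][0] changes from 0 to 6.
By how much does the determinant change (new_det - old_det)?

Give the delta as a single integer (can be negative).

Answer: -18

Derivation:
Cofactor C_00 = -3
Entry delta = 6 - 0 = 6
Det delta = entry_delta * cofactor = 6 * -3 = -18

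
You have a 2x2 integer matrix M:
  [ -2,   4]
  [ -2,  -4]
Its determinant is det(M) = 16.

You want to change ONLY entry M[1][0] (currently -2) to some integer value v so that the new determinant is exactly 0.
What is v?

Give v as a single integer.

Answer: 2

Derivation:
det is linear in entry M[1][0]: det = old_det + (v - -2) * C_10
Cofactor C_10 = -4
Want det = 0: 16 + (v - -2) * -4 = 0
  (v - -2) = -16 / -4 = 4
  v = -2 + (4) = 2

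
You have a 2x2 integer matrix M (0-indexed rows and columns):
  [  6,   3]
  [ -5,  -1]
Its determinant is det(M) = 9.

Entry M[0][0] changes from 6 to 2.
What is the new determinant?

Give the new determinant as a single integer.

Answer: 13

Derivation:
det is linear in row 0: changing M[0][0] by delta changes det by delta * cofactor(0,0).
Cofactor C_00 = (-1)^(0+0) * minor(0,0) = -1
Entry delta = 2 - 6 = -4
Det delta = -4 * -1 = 4
New det = 9 + 4 = 13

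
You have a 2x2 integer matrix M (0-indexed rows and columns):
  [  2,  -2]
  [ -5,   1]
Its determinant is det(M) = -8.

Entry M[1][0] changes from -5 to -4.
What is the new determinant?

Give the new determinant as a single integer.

Answer: -6

Derivation:
det is linear in row 1: changing M[1][0] by delta changes det by delta * cofactor(1,0).
Cofactor C_10 = (-1)^(1+0) * minor(1,0) = 2
Entry delta = -4 - -5 = 1
Det delta = 1 * 2 = 2
New det = -8 + 2 = -6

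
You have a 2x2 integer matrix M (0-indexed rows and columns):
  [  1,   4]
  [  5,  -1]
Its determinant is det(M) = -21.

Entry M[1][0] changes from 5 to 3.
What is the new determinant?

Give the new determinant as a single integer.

det is linear in row 1: changing M[1][0] by delta changes det by delta * cofactor(1,0).
Cofactor C_10 = (-1)^(1+0) * minor(1,0) = -4
Entry delta = 3 - 5 = -2
Det delta = -2 * -4 = 8
New det = -21 + 8 = -13

Answer: -13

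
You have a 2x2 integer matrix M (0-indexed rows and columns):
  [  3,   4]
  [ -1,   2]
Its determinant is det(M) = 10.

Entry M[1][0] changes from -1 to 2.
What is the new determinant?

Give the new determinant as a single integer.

Answer: -2

Derivation:
det is linear in row 1: changing M[1][0] by delta changes det by delta * cofactor(1,0).
Cofactor C_10 = (-1)^(1+0) * minor(1,0) = -4
Entry delta = 2 - -1 = 3
Det delta = 3 * -4 = -12
New det = 10 + -12 = -2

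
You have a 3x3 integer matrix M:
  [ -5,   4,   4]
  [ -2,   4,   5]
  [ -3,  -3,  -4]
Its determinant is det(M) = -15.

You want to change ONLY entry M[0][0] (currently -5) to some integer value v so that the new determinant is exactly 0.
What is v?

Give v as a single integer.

Answer: -20

Derivation:
det is linear in entry M[0][0]: det = old_det + (v - -5) * C_00
Cofactor C_00 = -1
Want det = 0: -15 + (v - -5) * -1 = 0
  (v - -5) = 15 / -1 = -15
  v = -5 + (-15) = -20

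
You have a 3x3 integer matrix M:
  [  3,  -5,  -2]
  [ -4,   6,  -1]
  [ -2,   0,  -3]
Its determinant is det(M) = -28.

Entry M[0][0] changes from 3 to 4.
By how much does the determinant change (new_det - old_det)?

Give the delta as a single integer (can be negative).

Answer: -18

Derivation:
Cofactor C_00 = -18
Entry delta = 4 - 3 = 1
Det delta = entry_delta * cofactor = 1 * -18 = -18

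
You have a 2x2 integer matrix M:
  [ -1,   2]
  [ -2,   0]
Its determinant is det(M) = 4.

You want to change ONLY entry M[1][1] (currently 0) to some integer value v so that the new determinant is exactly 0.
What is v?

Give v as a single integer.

det is linear in entry M[1][1]: det = old_det + (v - 0) * C_11
Cofactor C_11 = -1
Want det = 0: 4 + (v - 0) * -1 = 0
  (v - 0) = -4 / -1 = 4
  v = 0 + (4) = 4

Answer: 4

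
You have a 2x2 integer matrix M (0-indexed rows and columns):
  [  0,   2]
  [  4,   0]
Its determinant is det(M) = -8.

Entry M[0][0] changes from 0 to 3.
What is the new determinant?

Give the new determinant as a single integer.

Answer: -8

Derivation:
det is linear in row 0: changing M[0][0] by delta changes det by delta * cofactor(0,0).
Cofactor C_00 = (-1)^(0+0) * minor(0,0) = 0
Entry delta = 3 - 0 = 3
Det delta = 3 * 0 = 0
New det = -8 + 0 = -8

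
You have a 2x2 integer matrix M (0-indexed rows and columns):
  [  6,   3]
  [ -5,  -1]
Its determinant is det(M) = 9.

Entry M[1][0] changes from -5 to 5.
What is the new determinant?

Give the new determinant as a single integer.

det is linear in row 1: changing M[1][0] by delta changes det by delta * cofactor(1,0).
Cofactor C_10 = (-1)^(1+0) * minor(1,0) = -3
Entry delta = 5 - -5 = 10
Det delta = 10 * -3 = -30
New det = 9 + -30 = -21

Answer: -21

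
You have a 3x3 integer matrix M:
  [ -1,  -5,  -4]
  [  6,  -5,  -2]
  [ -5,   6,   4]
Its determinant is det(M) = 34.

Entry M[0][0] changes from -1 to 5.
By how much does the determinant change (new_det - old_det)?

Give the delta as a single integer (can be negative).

Cofactor C_00 = -8
Entry delta = 5 - -1 = 6
Det delta = entry_delta * cofactor = 6 * -8 = -48

Answer: -48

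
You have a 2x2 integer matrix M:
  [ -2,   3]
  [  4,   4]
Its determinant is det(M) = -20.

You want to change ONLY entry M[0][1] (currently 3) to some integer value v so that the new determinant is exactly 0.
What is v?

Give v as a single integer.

det is linear in entry M[0][1]: det = old_det + (v - 3) * C_01
Cofactor C_01 = -4
Want det = 0: -20 + (v - 3) * -4 = 0
  (v - 3) = 20 / -4 = -5
  v = 3 + (-5) = -2

Answer: -2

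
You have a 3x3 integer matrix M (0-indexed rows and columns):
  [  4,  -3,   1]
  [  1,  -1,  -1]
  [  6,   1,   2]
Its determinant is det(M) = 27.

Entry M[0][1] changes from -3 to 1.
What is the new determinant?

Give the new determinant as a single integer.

det is linear in row 0: changing M[0][1] by delta changes det by delta * cofactor(0,1).
Cofactor C_01 = (-1)^(0+1) * minor(0,1) = -8
Entry delta = 1 - -3 = 4
Det delta = 4 * -8 = -32
New det = 27 + -32 = -5

Answer: -5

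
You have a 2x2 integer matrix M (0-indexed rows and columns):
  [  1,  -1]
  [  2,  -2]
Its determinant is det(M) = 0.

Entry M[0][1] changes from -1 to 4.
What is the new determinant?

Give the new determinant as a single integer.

det is linear in row 0: changing M[0][1] by delta changes det by delta * cofactor(0,1).
Cofactor C_01 = (-1)^(0+1) * minor(0,1) = -2
Entry delta = 4 - -1 = 5
Det delta = 5 * -2 = -10
New det = 0 + -10 = -10

Answer: -10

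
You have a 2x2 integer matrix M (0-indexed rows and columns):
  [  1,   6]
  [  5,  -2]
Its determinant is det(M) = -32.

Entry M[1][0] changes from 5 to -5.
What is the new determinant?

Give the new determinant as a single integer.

Answer: 28

Derivation:
det is linear in row 1: changing M[1][0] by delta changes det by delta * cofactor(1,0).
Cofactor C_10 = (-1)^(1+0) * minor(1,0) = -6
Entry delta = -5 - 5 = -10
Det delta = -10 * -6 = 60
New det = -32 + 60 = 28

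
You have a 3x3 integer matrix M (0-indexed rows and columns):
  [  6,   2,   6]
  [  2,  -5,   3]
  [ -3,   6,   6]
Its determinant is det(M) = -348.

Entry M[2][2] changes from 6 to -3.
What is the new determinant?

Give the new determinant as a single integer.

Answer: -42

Derivation:
det is linear in row 2: changing M[2][2] by delta changes det by delta * cofactor(2,2).
Cofactor C_22 = (-1)^(2+2) * minor(2,2) = -34
Entry delta = -3 - 6 = -9
Det delta = -9 * -34 = 306
New det = -348 + 306 = -42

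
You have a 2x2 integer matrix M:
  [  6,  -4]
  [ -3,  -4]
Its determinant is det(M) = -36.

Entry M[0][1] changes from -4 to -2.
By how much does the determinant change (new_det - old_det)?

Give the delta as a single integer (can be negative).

Answer: 6

Derivation:
Cofactor C_01 = 3
Entry delta = -2 - -4 = 2
Det delta = entry_delta * cofactor = 2 * 3 = 6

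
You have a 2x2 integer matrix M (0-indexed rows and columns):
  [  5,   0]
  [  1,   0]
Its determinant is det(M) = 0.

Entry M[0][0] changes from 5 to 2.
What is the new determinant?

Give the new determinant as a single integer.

det is linear in row 0: changing M[0][0] by delta changes det by delta * cofactor(0,0).
Cofactor C_00 = (-1)^(0+0) * minor(0,0) = 0
Entry delta = 2 - 5 = -3
Det delta = -3 * 0 = 0
New det = 0 + 0 = 0

Answer: 0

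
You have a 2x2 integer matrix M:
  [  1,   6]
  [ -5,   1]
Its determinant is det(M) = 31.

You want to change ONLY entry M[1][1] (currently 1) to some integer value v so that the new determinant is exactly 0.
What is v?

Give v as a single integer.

det is linear in entry M[1][1]: det = old_det + (v - 1) * C_11
Cofactor C_11 = 1
Want det = 0: 31 + (v - 1) * 1 = 0
  (v - 1) = -31 / 1 = -31
  v = 1 + (-31) = -30

Answer: -30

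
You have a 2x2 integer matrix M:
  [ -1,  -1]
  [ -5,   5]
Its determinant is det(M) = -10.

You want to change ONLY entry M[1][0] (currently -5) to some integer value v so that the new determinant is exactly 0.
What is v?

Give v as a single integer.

Answer: 5

Derivation:
det is linear in entry M[1][0]: det = old_det + (v - -5) * C_10
Cofactor C_10 = 1
Want det = 0: -10 + (v - -5) * 1 = 0
  (v - -5) = 10 / 1 = 10
  v = -5 + (10) = 5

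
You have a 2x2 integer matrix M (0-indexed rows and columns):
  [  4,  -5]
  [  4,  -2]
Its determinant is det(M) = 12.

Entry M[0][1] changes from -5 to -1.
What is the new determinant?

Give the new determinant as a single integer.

det is linear in row 0: changing M[0][1] by delta changes det by delta * cofactor(0,1).
Cofactor C_01 = (-1)^(0+1) * minor(0,1) = -4
Entry delta = -1 - -5 = 4
Det delta = 4 * -4 = -16
New det = 12 + -16 = -4

Answer: -4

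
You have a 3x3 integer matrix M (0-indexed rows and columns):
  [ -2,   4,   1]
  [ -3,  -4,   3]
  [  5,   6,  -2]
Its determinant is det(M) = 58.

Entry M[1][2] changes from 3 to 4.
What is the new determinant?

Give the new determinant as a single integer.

Answer: 90

Derivation:
det is linear in row 1: changing M[1][2] by delta changes det by delta * cofactor(1,2).
Cofactor C_12 = (-1)^(1+2) * minor(1,2) = 32
Entry delta = 4 - 3 = 1
Det delta = 1 * 32 = 32
New det = 58 + 32 = 90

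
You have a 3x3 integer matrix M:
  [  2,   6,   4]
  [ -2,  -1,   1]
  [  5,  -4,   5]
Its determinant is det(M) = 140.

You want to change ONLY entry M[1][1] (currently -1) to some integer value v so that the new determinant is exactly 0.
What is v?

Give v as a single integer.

Answer: 13

Derivation:
det is linear in entry M[1][1]: det = old_det + (v - -1) * C_11
Cofactor C_11 = -10
Want det = 0: 140 + (v - -1) * -10 = 0
  (v - -1) = -140 / -10 = 14
  v = -1 + (14) = 13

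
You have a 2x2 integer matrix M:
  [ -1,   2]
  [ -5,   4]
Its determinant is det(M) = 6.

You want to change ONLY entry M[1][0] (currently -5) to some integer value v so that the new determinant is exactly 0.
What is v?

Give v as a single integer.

det is linear in entry M[1][0]: det = old_det + (v - -5) * C_10
Cofactor C_10 = -2
Want det = 0: 6 + (v - -5) * -2 = 0
  (v - -5) = -6 / -2 = 3
  v = -5 + (3) = -2

Answer: -2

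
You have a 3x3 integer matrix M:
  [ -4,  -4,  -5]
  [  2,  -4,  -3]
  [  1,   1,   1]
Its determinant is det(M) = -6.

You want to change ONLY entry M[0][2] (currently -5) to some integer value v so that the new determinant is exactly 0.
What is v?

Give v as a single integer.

det is linear in entry M[0][2]: det = old_det + (v - -5) * C_02
Cofactor C_02 = 6
Want det = 0: -6 + (v - -5) * 6 = 0
  (v - -5) = 6 / 6 = 1
  v = -5 + (1) = -4

Answer: -4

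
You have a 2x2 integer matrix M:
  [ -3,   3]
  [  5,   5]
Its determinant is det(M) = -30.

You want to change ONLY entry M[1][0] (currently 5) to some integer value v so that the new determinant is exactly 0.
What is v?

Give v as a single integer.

det is linear in entry M[1][0]: det = old_det + (v - 5) * C_10
Cofactor C_10 = -3
Want det = 0: -30 + (v - 5) * -3 = 0
  (v - 5) = 30 / -3 = -10
  v = 5 + (-10) = -5

Answer: -5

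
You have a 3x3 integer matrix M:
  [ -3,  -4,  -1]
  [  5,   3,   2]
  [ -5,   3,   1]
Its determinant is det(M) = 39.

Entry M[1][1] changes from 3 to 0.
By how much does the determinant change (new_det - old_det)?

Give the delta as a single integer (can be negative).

Cofactor C_11 = -8
Entry delta = 0 - 3 = -3
Det delta = entry_delta * cofactor = -3 * -8 = 24

Answer: 24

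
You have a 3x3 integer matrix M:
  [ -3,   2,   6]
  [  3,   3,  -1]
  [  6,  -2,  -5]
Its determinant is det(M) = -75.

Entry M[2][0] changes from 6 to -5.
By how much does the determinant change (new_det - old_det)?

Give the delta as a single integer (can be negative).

Answer: 220

Derivation:
Cofactor C_20 = -20
Entry delta = -5 - 6 = -11
Det delta = entry_delta * cofactor = -11 * -20 = 220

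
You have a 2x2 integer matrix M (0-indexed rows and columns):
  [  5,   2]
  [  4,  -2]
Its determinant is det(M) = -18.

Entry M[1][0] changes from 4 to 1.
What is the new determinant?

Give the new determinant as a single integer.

Answer: -12

Derivation:
det is linear in row 1: changing M[1][0] by delta changes det by delta * cofactor(1,0).
Cofactor C_10 = (-1)^(1+0) * minor(1,0) = -2
Entry delta = 1 - 4 = -3
Det delta = -3 * -2 = 6
New det = -18 + 6 = -12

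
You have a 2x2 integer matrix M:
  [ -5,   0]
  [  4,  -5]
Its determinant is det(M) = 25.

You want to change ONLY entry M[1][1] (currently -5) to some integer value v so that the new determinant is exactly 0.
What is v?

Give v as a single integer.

det is linear in entry M[1][1]: det = old_det + (v - -5) * C_11
Cofactor C_11 = -5
Want det = 0: 25 + (v - -5) * -5 = 0
  (v - -5) = -25 / -5 = 5
  v = -5 + (5) = 0

Answer: 0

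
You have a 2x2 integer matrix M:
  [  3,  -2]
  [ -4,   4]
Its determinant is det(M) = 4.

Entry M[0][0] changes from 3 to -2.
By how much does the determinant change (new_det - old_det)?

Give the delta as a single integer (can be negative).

Cofactor C_00 = 4
Entry delta = -2 - 3 = -5
Det delta = entry_delta * cofactor = -5 * 4 = -20

Answer: -20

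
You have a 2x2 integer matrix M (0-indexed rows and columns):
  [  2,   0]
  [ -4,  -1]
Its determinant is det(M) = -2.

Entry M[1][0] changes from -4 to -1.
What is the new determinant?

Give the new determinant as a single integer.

Answer: -2

Derivation:
det is linear in row 1: changing M[1][0] by delta changes det by delta * cofactor(1,0).
Cofactor C_10 = (-1)^(1+0) * minor(1,0) = 0
Entry delta = -1 - -4 = 3
Det delta = 3 * 0 = 0
New det = -2 + 0 = -2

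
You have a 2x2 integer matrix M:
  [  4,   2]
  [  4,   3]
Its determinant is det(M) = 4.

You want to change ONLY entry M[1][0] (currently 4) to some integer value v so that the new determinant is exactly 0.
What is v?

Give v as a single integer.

Answer: 6

Derivation:
det is linear in entry M[1][0]: det = old_det + (v - 4) * C_10
Cofactor C_10 = -2
Want det = 0: 4 + (v - 4) * -2 = 0
  (v - 4) = -4 / -2 = 2
  v = 4 + (2) = 6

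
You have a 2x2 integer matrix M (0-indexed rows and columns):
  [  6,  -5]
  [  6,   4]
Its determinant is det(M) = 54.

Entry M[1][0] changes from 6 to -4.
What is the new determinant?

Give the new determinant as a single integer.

Answer: 4

Derivation:
det is linear in row 1: changing M[1][0] by delta changes det by delta * cofactor(1,0).
Cofactor C_10 = (-1)^(1+0) * minor(1,0) = 5
Entry delta = -4 - 6 = -10
Det delta = -10 * 5 = -50
New det = 54 + -50 = 4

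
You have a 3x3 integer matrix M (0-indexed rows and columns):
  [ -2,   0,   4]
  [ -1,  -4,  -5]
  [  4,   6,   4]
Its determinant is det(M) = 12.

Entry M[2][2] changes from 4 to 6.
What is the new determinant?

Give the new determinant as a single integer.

Answer: 28

Derivation:
det is linear in row 2: changing M[2][2] by delta changes det by delta * cofactor(2,2).
Cofactor C_22 = (-1)^(2+2) * minor(2,2) = 8
Entry delta = 6 - 4 = 2
Det delta = 2 * 8 = 16
New det = 12 + 16 = 28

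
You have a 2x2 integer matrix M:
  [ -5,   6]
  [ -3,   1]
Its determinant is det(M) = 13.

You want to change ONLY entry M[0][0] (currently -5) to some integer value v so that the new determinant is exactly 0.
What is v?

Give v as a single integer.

det is linear in entry M[0][0]: det = old_det + (v - -5) * C_00
Cofactor C_00 = 1
Want det = 0: 13 + (v - -5) * 1 = 0
  (v - -5) = -13 / 1 = -13
  v = -5 + (-13) = -18

Answer: -18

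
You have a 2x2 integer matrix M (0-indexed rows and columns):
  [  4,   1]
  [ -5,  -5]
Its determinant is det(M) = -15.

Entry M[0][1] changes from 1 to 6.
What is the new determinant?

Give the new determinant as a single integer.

Answer: 10

Derivation:
det is linear in row 0: changing M[0][1] by delta changes det by delta * cofactor(0,1).
Cofactor C_01 = (-1)^(0+1) * minor(0,1) = 5
Entry delta = 6 - 1 = 5
Det delta = 5 * 5 = 25
New det = -15 + 25 = 10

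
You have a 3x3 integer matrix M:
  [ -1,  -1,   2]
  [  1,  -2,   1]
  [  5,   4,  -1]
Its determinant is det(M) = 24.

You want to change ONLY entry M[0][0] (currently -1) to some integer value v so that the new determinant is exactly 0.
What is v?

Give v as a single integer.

det is linear in entry M[0][0]: det = old_det + (v - -1) * C_00
Cofactor C_00 = -2
Want det = 0: 24 + (v - -1) * -2 = 0
  (v - -1) = -24 / -2 = 12
  v = -1 + (12) = 11

Answer: 11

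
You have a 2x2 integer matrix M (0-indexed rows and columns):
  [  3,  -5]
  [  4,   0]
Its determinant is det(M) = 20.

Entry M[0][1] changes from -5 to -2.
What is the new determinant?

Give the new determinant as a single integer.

det is linear in row 0: changing M[0][1] by delta changes det by delta * cofactor(0,1).
Cofactor C_01 = (-1)^(0+1) * minor(0,1) = -4
Entry delta = -2 - -5 = 3
Det delta = 3 * -4 = -12
New det = 20 + -12 = 8

Answer: 8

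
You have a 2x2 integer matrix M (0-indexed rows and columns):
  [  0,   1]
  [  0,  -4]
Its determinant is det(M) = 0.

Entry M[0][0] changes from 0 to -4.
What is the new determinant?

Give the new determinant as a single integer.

Answer: 16

Derivation:
det is linear in row 0: changing M[0][0] by delta changes det by delta * cofactor(0,0).
Cofactor C_00 = (-1)^(0+0) * minor(0,0) = -4
Entry delta = -4 - 0 = -4
Det delta = -4 * -4 = 16
New det = 0 + 16 = 16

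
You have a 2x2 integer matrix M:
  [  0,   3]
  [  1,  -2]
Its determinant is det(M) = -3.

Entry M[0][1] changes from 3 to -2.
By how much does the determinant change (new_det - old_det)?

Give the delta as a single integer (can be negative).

Cofactor C_01 = -1
Entry delta = -2 - 3 = -5
Det delta = entry_delta * cofactor = -5 * -1 = 5

Answer: 5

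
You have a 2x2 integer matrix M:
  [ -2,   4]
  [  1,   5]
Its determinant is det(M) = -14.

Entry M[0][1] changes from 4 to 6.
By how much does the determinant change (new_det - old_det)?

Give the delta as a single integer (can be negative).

Cofactor C_01 = -1
Entry delta = 6 - 4 = 2
Det delta = entry_delta * cofactor = 2 * -1 = -2

Answer: -2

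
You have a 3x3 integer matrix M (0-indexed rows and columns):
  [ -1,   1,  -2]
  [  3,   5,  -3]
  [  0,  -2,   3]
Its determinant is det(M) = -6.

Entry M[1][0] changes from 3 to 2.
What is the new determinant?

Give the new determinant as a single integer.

Answer: -7

Derivation:
det is linear in row 1: changing M[1][0] by delta changes det by delta * cofactor(1,0).
Cofactor C_10 = (-1)^(1+0) * minor(1,0) = 1
Entry delta = 2 - 3 = -1
Det delta = -1 * 1 = -1
New det = -6 + -1 = -7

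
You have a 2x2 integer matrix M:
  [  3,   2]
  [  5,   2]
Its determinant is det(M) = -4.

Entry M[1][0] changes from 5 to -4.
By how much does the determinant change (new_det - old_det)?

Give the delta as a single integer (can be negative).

Cofactor C_10 = -2
Entry delta = -4 - 5 = -9
Det delta = entry_delta * cofactor = -9 * -2 = 18

Answer: 18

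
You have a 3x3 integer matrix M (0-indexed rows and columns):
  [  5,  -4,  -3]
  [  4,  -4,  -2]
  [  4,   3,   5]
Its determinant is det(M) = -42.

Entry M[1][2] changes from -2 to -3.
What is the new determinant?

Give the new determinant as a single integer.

Answer: -11

Derivation:
det is linear in row 1: changing M[1][2] by delta changes det by delta * cofactor(1,2).
Cofactor C_12 = (-1)^(1+2) * minor(1,2) = -31
Entry delta = -3 - -2 = -1
Det delta = -1 * -31 = 31
New det = -42 + 31 = -11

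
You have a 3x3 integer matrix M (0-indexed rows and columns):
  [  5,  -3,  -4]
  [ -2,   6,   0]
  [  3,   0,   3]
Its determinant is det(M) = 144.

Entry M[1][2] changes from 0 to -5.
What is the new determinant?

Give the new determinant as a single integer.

det is linear in row 1: changing M[1][2] by delta changes det by delta * cofactor(1,2).
Cofactor C_12 = (-1)^(1+2) * minor(1,2) = -9
Entry delta = -5 - 0 = -5
Det delta = -5 * -9 = 45
New det = 144 + 45 = 189

Answer: 189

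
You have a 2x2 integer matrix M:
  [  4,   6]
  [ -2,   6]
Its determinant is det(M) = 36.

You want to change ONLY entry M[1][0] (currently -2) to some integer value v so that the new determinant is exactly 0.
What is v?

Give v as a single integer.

det is linear in entry M[1][0]: det = old_det + (v - -2) * C_10
Cofactor C_10 = -6
Want det = 0: 36 + (v - -2) * -6 = 0
  (v - -2) = -36 / -6 = 6
  v = -2 + (6) = 4

Answer: 4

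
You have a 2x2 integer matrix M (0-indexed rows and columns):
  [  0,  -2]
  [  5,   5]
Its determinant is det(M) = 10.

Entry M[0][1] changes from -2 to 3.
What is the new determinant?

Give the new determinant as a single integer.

det is linear in row 0: changing M[0][1] by delta changes det by delta * cofactor(0,1).
Cofactor C_01 = (-1)^(0+1) * minor(0,1) = -5
Entry delta = 3 - -2 = 5
Det delta = 5 * -5 = -25
New det = 10 + -25 = -15

Answer: -15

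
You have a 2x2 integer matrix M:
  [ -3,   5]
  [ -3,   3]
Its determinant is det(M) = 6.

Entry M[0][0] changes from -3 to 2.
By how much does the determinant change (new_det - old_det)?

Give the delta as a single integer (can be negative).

Answer: 15

Derivation:
Cofactor C_00 = 3
Entry delta = 2 - -3 = 5
Det delta = entry_delta * cofactor = 5 * 3 = 15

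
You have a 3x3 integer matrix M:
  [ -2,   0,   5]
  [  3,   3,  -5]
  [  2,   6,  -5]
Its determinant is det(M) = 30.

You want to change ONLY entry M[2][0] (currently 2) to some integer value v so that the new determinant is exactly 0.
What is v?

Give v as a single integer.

det is linear in entry M[2][0]: det = old_det + (v - 2) * C_20
Cofactor C_20 = -15
Want det = 0: 30 + (v - 2) * -15 = 0
  (v - 2) = -30 / -15 = 2
  v = 2 + (2) = 4

Answer: 4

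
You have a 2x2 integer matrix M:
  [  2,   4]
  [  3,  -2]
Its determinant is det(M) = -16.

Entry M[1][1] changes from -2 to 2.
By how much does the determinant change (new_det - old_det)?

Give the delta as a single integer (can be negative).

Cofactor C_11 = 2
Entry delta = 2 - -2 = 4
Det delta = entry_delta * cofactor = 4 * 2 = 8

Answer: 8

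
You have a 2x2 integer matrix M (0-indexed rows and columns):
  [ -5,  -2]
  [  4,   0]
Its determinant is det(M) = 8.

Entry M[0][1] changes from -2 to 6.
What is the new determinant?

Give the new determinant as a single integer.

Answer: -24

Derivation:
det is linear in row 0: changing M[0][1] by delta changes det by delta * cofactor(0,1).
Cofactor C_01 = (-1)^(0+1) * minor(0,1) = -4
Entry delta = 6 - -2 = 8
Det delta = 8 * -4 = -32
New det = 8 + -32 = -24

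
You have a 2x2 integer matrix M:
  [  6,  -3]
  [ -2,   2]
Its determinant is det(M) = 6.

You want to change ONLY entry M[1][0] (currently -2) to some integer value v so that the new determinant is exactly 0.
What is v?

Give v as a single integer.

det is linear in entry M[1][0]: det = old_det + (v - -2) * C_10
Cofactor C_10 = 3
Want det = 0: 6 + (v - -2) * 3 = 0
  (v - -2) = -6 / 3 = -2
  v = -2 + (-2) = -4

Answer: -4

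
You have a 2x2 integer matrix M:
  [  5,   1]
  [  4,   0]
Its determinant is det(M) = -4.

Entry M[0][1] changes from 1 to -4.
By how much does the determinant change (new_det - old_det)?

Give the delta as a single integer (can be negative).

Cofactor C_01 = -4
Entry delta = -4 - 1 = -5
Det delta = entry_delta * cofactor = -5 * -4 = 20

Answer: 20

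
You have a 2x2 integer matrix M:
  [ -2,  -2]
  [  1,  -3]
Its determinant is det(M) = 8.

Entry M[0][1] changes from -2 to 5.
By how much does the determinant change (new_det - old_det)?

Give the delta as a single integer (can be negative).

Cofactor C_01 = -1
Entry delta = 5 - -2 = 7
Det delta = entry_delta * cofactor = 7 * -1 = -7

Answer: -7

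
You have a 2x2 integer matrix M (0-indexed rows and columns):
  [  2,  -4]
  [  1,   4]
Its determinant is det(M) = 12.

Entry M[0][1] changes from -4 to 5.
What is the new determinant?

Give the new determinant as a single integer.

det is linear in row 0: changing M[0][1] by delta changes det by delta * cofactor(0,1).
Cofactor C_01 = (-1)^(0+1) * minor(0,1) = -1
Entry delta = 5 - -4 = 9
Det delta = 9 * -1 = -9
New det = 12 + -9 = 3

Answer: 3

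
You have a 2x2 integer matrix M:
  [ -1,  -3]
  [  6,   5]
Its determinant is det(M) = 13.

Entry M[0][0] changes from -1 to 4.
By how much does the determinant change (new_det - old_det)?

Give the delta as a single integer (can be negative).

Answer: 25

Derivation:
Cofactor C_00 = 5
Entry delta = 4 - -1 = 5
Det delta = entry_delta * cofactor = 5 * 5 = 25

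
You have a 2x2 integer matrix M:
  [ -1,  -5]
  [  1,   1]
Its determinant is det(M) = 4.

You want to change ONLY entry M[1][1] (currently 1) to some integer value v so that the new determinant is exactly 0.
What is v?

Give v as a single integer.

Answer: 5

Derivation:
det is linear in entry M[1][1]: det = old_det + (v - 1) * C_11
Cofactor C_11 = -1
Want det = 0: 4 + (v - 1) * -1 = 0
  (v - 1) = -4 / -1 = 4
  v = 1 + (4) = 5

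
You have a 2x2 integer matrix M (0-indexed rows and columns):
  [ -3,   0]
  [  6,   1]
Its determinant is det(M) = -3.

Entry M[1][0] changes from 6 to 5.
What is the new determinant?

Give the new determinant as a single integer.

det is linear in row 1: changing M[1][0] by delta changes det by delta * cofactor(1,0).
Cofactor C_10 = (-1)^(1+0) * minor(1,0) = 0
Entry delta = 5 - 6 = -1
Det delta = -1 * 0 = 0
New det = -3 + 0 = -3

Answer: -3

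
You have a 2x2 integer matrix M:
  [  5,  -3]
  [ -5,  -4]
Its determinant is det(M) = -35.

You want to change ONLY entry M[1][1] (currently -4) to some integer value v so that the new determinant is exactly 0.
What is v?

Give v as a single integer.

det is linear in entry M[1][1]: det = old_det + (v - -4) * C_11
Cofactor C_11 = 5
Want det = 0: -35 + (v - -4) * 5 = 0
  (v - -4) = 35 / 5 = 7
  v = -4 + (7) = 3

Answer: 3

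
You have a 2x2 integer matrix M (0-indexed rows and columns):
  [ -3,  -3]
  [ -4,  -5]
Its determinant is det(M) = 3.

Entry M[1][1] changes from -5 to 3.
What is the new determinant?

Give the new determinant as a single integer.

Answer: -21

Derivation:
det is linear in row 1: changing M[1][1] by delta changes det by delta * cofactor(1,1).
Cofactor C_11 = (-1)^(1+1) * minor(1,1) = -3
Entry delta = 3 - -5 = 8
Det delta = 8 * -3 = -24
New det = 3 + -24 = -21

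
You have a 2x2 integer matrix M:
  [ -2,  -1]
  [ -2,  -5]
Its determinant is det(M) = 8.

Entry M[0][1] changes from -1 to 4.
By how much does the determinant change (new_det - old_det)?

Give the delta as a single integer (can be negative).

Answer: 10

Derivation:
Cofactor C_01 = 2
Entry delta = 4 - -1 = 5
Det delta = entry_delta * cofactor = 5 * 2 = 10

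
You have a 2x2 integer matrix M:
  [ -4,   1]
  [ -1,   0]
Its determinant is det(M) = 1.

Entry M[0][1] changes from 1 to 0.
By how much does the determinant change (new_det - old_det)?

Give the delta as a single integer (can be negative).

Cofactor C_01 = 1
Entry delta = 0 - 1 = -1
Det delta = entry_delta * cofactor = -1 * 1 = -1

Answer: -1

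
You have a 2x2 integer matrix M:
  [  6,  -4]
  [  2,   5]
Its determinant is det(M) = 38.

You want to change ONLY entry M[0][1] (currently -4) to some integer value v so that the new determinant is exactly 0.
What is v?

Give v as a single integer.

det is linear in entry M[0][1]: det = old_det + (v - -4) * C_01
Cofactor C_01 = -2
Want det = 0: 38 + (v - -4) * -2 = 0
  (v - -4) = -38 / -2 = 19
  v = -4 + (19) = 15

Answer: 15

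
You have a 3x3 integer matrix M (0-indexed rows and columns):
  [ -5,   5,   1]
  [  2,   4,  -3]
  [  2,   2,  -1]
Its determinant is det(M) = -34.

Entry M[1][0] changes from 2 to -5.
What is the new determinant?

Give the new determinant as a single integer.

Answer: -83

Derivation:
det is linear in row 1: changing M[1][0] by delta changes det by delta * cofactor(1,0).
Cofactor C_10 = (-1)^(1+0) * minor(1,0) = 7
Entry delta = -5 - 2 = -7
Det delta = -7 * 7 = -49
New det = -34 + -49 = -83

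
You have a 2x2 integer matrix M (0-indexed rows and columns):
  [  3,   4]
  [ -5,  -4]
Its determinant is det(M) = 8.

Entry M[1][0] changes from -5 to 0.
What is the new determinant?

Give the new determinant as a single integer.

Answer: -12

Derivation:
det is linear in row 1: changing M[1][0] by delta changes det by delta * cofactor(1,0).
Cofactor C_10 = (-1)^(1+0) * minor(1,0) = -4
Entry delta = 0 - -5 = 5
Det delta = 5 * -4 = -20
New det = 8 + -20 = -12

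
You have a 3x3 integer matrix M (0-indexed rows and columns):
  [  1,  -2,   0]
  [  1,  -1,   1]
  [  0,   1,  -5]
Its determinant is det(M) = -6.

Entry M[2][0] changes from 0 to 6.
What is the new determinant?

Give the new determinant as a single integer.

Answer: -18

Derivation:
det is linear in row 2: changing M[2][0] by delta changes det by delta * cofactor(2,0).
Cofactor C_20 = (-1)^(2+0) * minor(2,0) = -2
Entry delta = 6 - 0 = 6
Det delta = 6 * -2 = -12
New det = -6 + -12 = -18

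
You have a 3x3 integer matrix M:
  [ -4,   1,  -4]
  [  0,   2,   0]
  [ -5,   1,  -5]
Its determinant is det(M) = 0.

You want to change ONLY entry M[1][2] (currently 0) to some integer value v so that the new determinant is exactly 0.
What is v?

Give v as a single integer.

Answer: 0

Derivation:
det is linear in entry M[1][2]: det = old_det + (v - 0) * C_12
Cofactor C_12 = -1
Want det = 0: 0 + (v - 0) * -1 = 0
  (v - 0) = 0 / -1 = 0
  v = 0 + (0) = 0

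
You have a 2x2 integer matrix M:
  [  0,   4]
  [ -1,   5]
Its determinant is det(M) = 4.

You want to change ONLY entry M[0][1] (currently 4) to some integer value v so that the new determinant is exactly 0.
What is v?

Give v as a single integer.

det is linear in entry M[0][1]: det = old_det + (v - 4) * C_01
Cofactor C_01 = 1
Want det = 0: 4 + (v - 4) * 1 = 0
  (v - 4) = -4 / 1 = -4
  v = 4 + (-4) = 0

Answer: 0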